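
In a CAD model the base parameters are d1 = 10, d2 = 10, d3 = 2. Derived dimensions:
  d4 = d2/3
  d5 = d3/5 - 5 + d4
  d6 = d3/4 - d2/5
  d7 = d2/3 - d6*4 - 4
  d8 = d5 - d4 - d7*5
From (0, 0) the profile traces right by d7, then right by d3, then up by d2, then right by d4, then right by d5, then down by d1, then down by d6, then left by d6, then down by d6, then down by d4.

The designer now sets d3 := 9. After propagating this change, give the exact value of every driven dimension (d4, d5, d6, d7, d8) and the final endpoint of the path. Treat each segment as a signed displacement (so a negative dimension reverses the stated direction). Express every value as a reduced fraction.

d4 = 10/3
d5 = 2/15
d6 = 1/4
d7 = -5/3
d8 = 77/15
endpoint = (211/20, -23/6)

Apply edit: d3 := 9
  d4 = d2/3 = 10/3
  d5 = d3/5 - 5 + d4 = 2/15
  d6 = d3/4 - d2/5 = 1/4
  d7 = d2/3 - d6*4 - 4 = -5/3
  d8 = d5 - d4 - d7*5 = 77/15
Walk from origin (0, 0):
  seg 1: right by d7 = -5/3 → (-5/3, 0)
  seg 2: right by d3 = 9 → (22/3, 0)
  seg 3: up by d2 = 10 → (22/3, 10)
  seg 4: right by d4 = 10/3 → (32/3, 10)
  seg 5: right by d5 = 2/15 → (54/5, 10)
  seg 6: down by d1 = 10 → (54/5, 0)
  seg 7: down by d6 = 1/4 → (54/5, -1/4)
  seg 8: left by d6 = 1/4 → (211/20, -1/4)
  seg 9: down by d6 = 1/4 → (211/20, -1/2)
  seg 10: down by d4 = 10/3 → (211/20, -23/6)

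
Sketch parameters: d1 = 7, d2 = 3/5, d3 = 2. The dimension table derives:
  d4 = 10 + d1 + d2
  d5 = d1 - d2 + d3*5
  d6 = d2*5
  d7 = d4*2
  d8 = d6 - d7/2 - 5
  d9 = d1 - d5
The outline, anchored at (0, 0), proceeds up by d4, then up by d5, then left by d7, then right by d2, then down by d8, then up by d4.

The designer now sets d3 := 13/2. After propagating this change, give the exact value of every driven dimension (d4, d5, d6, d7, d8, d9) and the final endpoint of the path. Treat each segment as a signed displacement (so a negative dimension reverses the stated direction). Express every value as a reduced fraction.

d4 = 88/5
d5 = 389/10
d6 = 3
d7 = 176/5
d8 = -98/5
d9 = -319/10
endpoint = (-173/5, 937/10)

Apply edit: d3 := 13/2
  d4 = 10 + d1 + d2 = 88/5
  d5 = d1 - d2 + d3*5 = 389/10
  d6 = d2*5 = 3
  d7 = d4*2 = 176/5
  d8 = d6 - d7/2 - 5 = -98/5
  d9 = d1 - d5 = -319/10
Walk from origin (0, 0):
  seg 1: up by d4 = 88/5 → (0, 88/5)
  seg 2: up by d5 = 389/10 → (0, 113/2)
  seg 3: left by d7 = 176/5 → (-176/5, 113/2)
  seg 4: right by d2 = 3/5 → (-173/5, 113/2)
  seg 5: down by d8 = -98/5 → (-173/5, 761/10)
  seg 6: up by d4 = 88/5 → (-173/5, 937/10)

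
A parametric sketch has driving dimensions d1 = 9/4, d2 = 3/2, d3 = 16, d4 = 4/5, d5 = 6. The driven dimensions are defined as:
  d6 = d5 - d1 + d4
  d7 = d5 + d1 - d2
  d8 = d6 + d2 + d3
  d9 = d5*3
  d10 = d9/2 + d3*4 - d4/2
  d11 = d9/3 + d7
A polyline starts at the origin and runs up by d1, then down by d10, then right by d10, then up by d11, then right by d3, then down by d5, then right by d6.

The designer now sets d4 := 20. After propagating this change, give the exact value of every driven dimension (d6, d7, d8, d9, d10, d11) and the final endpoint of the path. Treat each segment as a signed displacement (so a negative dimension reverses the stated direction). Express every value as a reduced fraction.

Apply edit: d4 := 20
  d6 = d5 - d1 + d4 = 95/4
  d7 = d5 + d1 - d2 = 27/4
  d8 = d6 + d2 + d3 = 165/4
  d9 = d5*3 = 18
  d10 = d9/2 + d3*4 - d4/2 = 63
  d11 = d9/3 + d7 = 51/4
Walk from origin (0, 0):
  seg 1: up by d1 = 9/4 → (0, 9/4)
  seg 2: down by d10 = 63 → (0, -243/4)
  seg 3: right by d10 = 63 → (63, -243/4)
  seg 4: up by d11 = 51/4 → (63, -48)
  seg 5: right by d3 = 16 → (79, -48)
  seg 6: down by d5 = 6 → (79, -54)
  seg 7: right by d6 = 95/4 → (411/4, -54)

d6 = 95/4
d7 = 27/4
d8 = 165/4
d9 = 18
d10 = 63
d11 = 51/4
endpoint = (411/4, -54)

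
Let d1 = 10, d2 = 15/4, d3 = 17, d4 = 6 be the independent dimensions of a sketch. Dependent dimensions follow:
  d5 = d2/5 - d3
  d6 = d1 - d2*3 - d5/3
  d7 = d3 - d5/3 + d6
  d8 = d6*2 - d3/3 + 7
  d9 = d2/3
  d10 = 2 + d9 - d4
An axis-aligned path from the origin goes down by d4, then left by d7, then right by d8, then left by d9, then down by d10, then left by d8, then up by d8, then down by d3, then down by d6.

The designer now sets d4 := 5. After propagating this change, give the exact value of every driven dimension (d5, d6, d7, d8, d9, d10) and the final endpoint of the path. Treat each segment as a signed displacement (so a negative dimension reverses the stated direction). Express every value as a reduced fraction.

d5 = -65/4
d6 = 25/6
d7 = 319/12
d8 = 29/3
d9 = 5/4
d10 = -7/4
endpoint = (-167/6, -59/4)

Apply edit: d4 := 5
  d5 = d2/5 - d3 = -65/4
  d6 = d1 - d2*3 - d5/3 = 25/6
  d7 = d3 - d5/3 + d6 = 319/12
  d8 = d6*2 - d3/3 + 7 = 29/3
  d9 = d2/3 = 5/4
  d10 = 2 + d9 - d4 = -7/4
Walk from origin (0, 0):
  seg 1: down by d4 = 5 → (0, -5)
  seg 2: left by d7 = 319/12 → (-319/12, -5)
  seg 3: right by d8 = 29/3 → (-203/12, -5)
  seg 4: left by d9 = 5/4 → (-109/6, -5)
  seg 5: down by d10 = -7/4 → (-109/6, -13/4)
  seg 6: left by d8 = 29/3 → (-167/6, -13/4)
  seg 7: up by d8 = 29/3 → (-167/6, 77/12)
  seg 8: down by d3 = 17 → (-167/6, -127/12)
  seg 9: down by d6 = 25/6 → (-167/6, -59/4)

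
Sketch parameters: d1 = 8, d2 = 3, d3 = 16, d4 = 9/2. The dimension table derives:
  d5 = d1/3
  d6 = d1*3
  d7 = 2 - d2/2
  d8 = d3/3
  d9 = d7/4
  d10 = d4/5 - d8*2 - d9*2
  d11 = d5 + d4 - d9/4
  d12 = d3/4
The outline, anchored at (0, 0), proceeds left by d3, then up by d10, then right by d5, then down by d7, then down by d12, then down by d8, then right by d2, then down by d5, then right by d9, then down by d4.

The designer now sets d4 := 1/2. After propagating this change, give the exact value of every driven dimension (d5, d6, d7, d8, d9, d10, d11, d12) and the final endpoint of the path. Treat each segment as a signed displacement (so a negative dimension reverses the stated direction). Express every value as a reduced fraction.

Apply edit: d4 := 1/2
  d5 = d1/3 = 8/3
  d6 = d1*3 = 24
  d7 = 2 - d2/2 = 1/2
  d8 = d3/3 = 16/3
  d9 = d7/4 = 1/8
  d10 = d4/5 - d8*2 - d9*2 = -649/60
  d11 = d5 + d4 - d9/4 = 301/96
  d12 = d3/4 = 4
Walk from origin (0, 0):
  seg 1: left by d3 = 16 → (-16, 0)
  seg 2: up by d10 = -649/60 → (-16, -649/60)
  seg 3: right by d5 = 8/3 → (-40/3, -649/60)
  seg 4: down by d7 = 1/2 → (-40/3, -679/60)
  seg 5: down by d12 = 4 → (-40/3, -919/60)
  seg 6: down by d8 = 16/3 → (-40/3, -413/20)
  seg 7: right by d2 = 3 → (-31/3, -413/20)
  seg 8: down by d5 = 8/3 → (-31/3, -1399/60)
  seg 9: right by d9 = 1/8 → (-245/24, -1399/60)
  seg 10: down by d4 = 1/2 → (-245/24, -1429/60)

d5 = 8/3
d6 = 24
d7 = 1/2
d8 = 16/3
d9 = 1/8
d10 = -649/60
d11 = 301/96
d12 = 4
endpoint = (-245/24, -1429/60)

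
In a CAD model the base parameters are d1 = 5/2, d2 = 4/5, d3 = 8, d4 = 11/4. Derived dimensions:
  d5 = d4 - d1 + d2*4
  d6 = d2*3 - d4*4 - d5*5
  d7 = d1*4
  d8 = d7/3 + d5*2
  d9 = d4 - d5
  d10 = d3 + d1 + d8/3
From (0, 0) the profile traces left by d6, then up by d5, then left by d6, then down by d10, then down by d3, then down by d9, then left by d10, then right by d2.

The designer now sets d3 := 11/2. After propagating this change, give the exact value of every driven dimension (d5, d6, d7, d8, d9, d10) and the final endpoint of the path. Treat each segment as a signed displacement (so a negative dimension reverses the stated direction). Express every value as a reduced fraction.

Apply edit: d3 := 11/2
  d5 = d4 - d1 + d2*4 = 69/20
  d6 = d2*3 - d4*4 - d5*5 = -517/20
  d7 = d1*4 = 10
  d8 = d7/3 + d5*2 = 307/30
  d9 = d4 - d5 = -7/10
  d10 = d3 + d1 + d8/3 = 1027/90
Walk from origin (0, 0):
  seg 1: left by d6 = -517/20 → (517/20, 0)
  seg 2: up by d5 = 69/20 → (517/20, 69/20)
  seg 3: left by d6 = -517/20 → (517/10, 69/20)
  seg 4: down by d10 = 1027/90 → (517/10, -1433/180)
  seg 5: down by d3 = 11/2 → (517/10, -2423/180)
  seg 6: down by d9 = -7/10 → (517/10, -2297/180)
  seg 7: left by d10 = 1027/90 → (1813/45, -2297/180)
  seg 8: right by d2 = 4/5 → (1849/45, -2297/180)

d5 = 69/20
d6 = -517/20
d7 = 10
d8 = 307/30
d9 = -7/10
d10 = 1027/90
endpoint = (1849/45, -2297/180)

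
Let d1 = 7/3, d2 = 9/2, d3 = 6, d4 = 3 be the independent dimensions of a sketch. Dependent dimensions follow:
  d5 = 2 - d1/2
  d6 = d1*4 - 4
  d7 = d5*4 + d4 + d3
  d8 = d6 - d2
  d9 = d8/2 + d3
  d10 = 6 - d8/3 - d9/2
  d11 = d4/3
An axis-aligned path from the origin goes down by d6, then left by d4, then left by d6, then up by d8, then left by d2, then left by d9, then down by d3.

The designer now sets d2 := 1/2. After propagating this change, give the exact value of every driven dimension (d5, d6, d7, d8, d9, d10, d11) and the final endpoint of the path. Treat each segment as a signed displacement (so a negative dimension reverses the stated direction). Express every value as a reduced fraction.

Apply edit: d2 := 1/2
  d5 = 2 - d1/2 = 5/6
  d6 = d1*4 - 4 = 16/3
  d7 = d5*4 + d4 + d3 = 37/3
  d8 = d6 - d2 = 29/6
  d9 = d8/2 + d3 = 101/12
  d10 = 6 - d8/3 - d9/2 = 13/72
  d11 = d4/3 = 1
Walk from origin (0, 0):
  seg 1: down by d6 = 16/3 → (0, -16/3)
  seg 2: left by d4 = 3 → (-3, -16/3)
  seg 3: left by d6 = 16/3 → (-25/3, -16/3)
  seg 4: up by d8 = 29/6 → (-25/3, -1/2)
  seg 5: left by d2 = 1/2 → (-53/6, -1/2)
  seg 6: left by d9 = 101/12 → (-69/4, -1/2)
  seg 7: down by d3 = 6 → (-69/4, -13/2)

d5 = 5/6
d6 = 16/3
d7 = 37/3
d8 = 29/6
d9 = 101/12
d10 = 13/72
d11 = 1
endpoint = (-69/4, -13/2)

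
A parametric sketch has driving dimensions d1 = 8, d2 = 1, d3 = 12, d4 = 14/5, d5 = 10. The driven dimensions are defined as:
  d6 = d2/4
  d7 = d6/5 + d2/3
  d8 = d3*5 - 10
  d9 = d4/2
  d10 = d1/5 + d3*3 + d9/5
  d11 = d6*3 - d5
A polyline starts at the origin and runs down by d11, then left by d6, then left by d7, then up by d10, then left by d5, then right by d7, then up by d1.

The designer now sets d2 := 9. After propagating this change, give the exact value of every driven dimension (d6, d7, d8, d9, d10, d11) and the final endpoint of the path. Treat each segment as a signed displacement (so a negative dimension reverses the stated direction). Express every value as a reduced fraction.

d6 = 9/4
d7 = 69/20
d8 = 50
d9 = 7/5
d10 = 947/25
d11 = -13/4
endpoint = (-49/4, 4913/100)

Apply edit: d2 := 9
  d6 = d2/4 = 9/4
  d7 = d6/5 + d2/3 = 69/20
  d8 = d3*5 - 10 = 50
  d9 = d4/2 = 7/5
  d10 = d1/5 + d3*3 + d9/5 = 947/25
  d11 = d6*3 - d5 = -13/4
Walk from origin (0, 0):
  seg 1: down by d11 = -13/4 → (0, 13/4)
  seg 2: left by d6 = 9/4 → (-9/4, 13/4)
  seg 3: left by d7 = 69/20 → (-57/10, 13/4)
  seg 4: up by d10 = 947/25 → (-57/10, 4113/100)
  seg 5: left by d5 = 10 → (-157/10, 4113/100)
  seg 6: right by d7 = 69/20 → (-49/4, 4113/100)
  seg 7: up by d1 = 8 → (-49/4, 4913/100)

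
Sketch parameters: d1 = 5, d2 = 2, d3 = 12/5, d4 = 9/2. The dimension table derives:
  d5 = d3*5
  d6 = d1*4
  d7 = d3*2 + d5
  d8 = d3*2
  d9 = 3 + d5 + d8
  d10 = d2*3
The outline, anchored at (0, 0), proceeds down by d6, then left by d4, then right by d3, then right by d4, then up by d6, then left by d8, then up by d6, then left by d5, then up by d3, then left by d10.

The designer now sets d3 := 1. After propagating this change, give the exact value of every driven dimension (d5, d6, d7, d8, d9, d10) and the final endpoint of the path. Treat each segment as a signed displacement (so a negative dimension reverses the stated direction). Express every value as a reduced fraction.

Apply edit: d3 := 1
  d5 = d3*5 = 5
  d6 = d1*4 = 20
  d7 = d3*2 + d5 = 7
  d8 = d3*2 = 2
  d9 = 3 + d5 + d8 = 10
  d10 = d2*3 = 6
Walk from origin (0, 0):
  seg 1: down by d6 = 20 → (0, -20)
  seg 2: left by d4 = 9/2 → (-9/2, -20)
  seg 3: right by d3 = 1 → (-7/2, -20)
  seg 4: right by d4 = 9/2 → (1, -20)
  seg 5: up by d6 = 20 → (1, 0)
  seg 6: left by d8 = 2 → (-1, 0)
  seg 7: up by d6 = 20 → (-1, 20)
  seg 8: left by d5 = 5 → (-6, 20)
  seg 9: up by d3 = 1 → (-6, 21)
  seg 10: left by d10 = 6 → (-12, 21)

d5 = 5
d6 = 20
d7 = 7
d8 = 2
d9 = 10
d10 = 6
endpoint = (-12, 21)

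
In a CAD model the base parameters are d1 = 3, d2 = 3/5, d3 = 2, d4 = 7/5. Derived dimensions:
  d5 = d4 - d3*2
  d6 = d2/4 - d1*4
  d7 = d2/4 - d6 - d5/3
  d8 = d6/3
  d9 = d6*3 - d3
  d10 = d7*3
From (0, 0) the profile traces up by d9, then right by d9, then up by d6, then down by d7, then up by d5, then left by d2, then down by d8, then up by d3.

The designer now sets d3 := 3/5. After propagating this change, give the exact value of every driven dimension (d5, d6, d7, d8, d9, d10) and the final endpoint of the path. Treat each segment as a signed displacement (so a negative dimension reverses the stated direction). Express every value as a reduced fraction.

d5 = 1/5
d6 = -237/20
d7 = 179/15
d8 = -79/20
d9 = -723/20
d10 = 179/5
endpoint = (-147/4, -3311/60)

Apply edit: d3 := 3/5
  d5 = d4 - d3*2 = 1/5
  d6 = d2/4 - d1*4 = -237/20
  d7 = d2/4 - d6 - d5/3 = 179/15
  d8 = d6/3 = -79/20
  d9 = d6*3 - d3 = -723/20
  d10 = d7*3 = 179/5
Walk from origin (0, 0):
  seg 1: up by d9 = -723/20 → (0, -723/20)
  seg 2: right by d9 = -723/20 → (-723/20, -723/20)
  seg 3: up by d6 = -237/20 → (-723/20, -48)
  seg 4: down by d7 = 179/15 → (-723/20, -899/15)
  seg 5: up by d5 = 1/5 → (-723/20, -896/15)
  seg 6: left by d2 = 3/5 → (-147/4, -896/15)
  seg 7: down by d8 = -79/20 → (-147/4, -3347/60)
  seg 8: up by d3 = 3/5 → (-147/4, -3311/60)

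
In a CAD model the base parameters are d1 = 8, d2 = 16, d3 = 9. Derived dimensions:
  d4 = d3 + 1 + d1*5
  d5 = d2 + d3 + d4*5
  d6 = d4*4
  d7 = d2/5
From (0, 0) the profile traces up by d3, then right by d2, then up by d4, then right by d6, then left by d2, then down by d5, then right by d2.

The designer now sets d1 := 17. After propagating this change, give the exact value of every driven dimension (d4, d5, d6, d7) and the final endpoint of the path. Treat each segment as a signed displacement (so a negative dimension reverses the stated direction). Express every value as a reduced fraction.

d4 = 95
d5 = 500
d6 = 380
d7 = 16/5
endpoint = (396, -396)

Apply edit: d1 := 17
  d4 = d3 + 1 + d1*5 = 95
  d5 = d2 + d3 + d4*5 = 500
  d6 = d4*4 = 380
  d7 = d2/5 = 16/5
Walk from origin (0, 0):
  seg 1: up by d3 = 9 → (0, 9)
  seg 2: right by d2 = 16 → (16, 9)
  seg 3: up by d4 = 95 → (16, 104)
  seg 4: right by d6 = 380 → (396, 104)
  seg 5: left by d2 = 16 → (380, 104)
  seg 6: down by d5 = 500 → (380, -396)
  seg 7: right by d2 = 16 → (396, -396)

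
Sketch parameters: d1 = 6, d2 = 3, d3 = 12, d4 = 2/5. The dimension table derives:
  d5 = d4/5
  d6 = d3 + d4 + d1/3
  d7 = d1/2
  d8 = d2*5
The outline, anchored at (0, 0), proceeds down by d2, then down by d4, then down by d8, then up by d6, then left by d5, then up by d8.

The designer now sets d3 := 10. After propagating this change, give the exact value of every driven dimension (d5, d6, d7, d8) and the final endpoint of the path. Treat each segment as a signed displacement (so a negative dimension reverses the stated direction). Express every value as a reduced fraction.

d5 = 2/25
d6 = 62/5
d7 = 3
d8 = 15
endpoint = (-2/25, 9)

Apply edit: d3 := 10
  d5 = d4/5 = 2/25
  d6 = d3 + d4 + d1/3 = 62/5
  d7 = d1/2 = 3
  d8 = d2*5 = 15
Walk from origin (0, 0):
  seg 1: down by d2 = 3 → (0, -3)
  seg 2: down by d4 = 2/5 → (0, -17/5)
  seg 3: down by d8 = 15 → (0, -92/5)
  seg 4: up by d6 = 62/5 → (0, -6)
  seg 5: left by d5 = 2/25 → (-2/25, -6)
  seg 6: up by d8 = 15 → (-2/25, 9)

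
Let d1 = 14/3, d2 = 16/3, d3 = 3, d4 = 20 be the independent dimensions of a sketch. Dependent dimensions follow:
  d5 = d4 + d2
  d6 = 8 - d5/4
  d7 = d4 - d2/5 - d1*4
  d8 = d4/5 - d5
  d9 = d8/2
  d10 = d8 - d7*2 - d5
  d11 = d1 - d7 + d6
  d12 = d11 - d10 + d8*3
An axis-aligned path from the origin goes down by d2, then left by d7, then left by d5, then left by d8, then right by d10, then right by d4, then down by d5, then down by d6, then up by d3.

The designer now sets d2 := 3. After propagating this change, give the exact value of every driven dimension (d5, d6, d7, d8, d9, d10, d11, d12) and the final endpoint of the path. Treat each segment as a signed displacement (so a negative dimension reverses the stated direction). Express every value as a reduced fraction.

Apply edit: d2 := 3
  d5 = d4 + d2 = 23
  d6 = 8 - d5/4 = 9/4
  d7 = d4 - d2/5 - d1*4 = 11/15
  d8 = d4/5 - d5 = -19
  d9 = d8/2 = -19/2
  d10 = d8 - d7*2 - d5 = -652/15
  d11 = d1 - d7 + d6 = 371/60
  d12 = d11 - d10 + d8*3 = -147/20
Walk from origin (0, 0):
  seg 1: down by d2 = 3 → (0, -3)
  seg 2: left by d7 = 11/15 → (-11/15, -3)
  seg 3: left by d5 = 23 → (-356/15, -3)
  seg 4: left by d8 = -19 → (-71/15, -3)
  seg 5: right by d10 = -652/15 → (-241/5, -3)
  seg 6: right by d4 = 20 → (-141/5, -3)
  seg 7: down by d5 = 23 → (-141/5, -26)
  seg 8: down by d6 = 9/4 → (-141/5, -113/4)
  seg 9: up by d3 = 3 → (-141/5, -101/4)

d5 = 23
d6 = 9/4
d7 = 11/15
d8 = -19
d9 = -19/2
d10 = -652/15
d11 = 371/60
d12 = -147/20
endpoint = (-141/5, -101/4)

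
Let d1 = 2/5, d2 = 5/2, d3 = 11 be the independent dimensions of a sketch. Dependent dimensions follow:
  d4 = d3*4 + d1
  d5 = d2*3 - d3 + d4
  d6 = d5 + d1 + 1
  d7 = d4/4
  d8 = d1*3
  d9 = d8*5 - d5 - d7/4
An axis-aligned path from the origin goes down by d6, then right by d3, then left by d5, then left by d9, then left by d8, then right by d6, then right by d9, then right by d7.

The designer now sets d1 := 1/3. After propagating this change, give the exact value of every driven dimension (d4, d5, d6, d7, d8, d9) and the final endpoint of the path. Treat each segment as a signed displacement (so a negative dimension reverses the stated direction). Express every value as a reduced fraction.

d4 = 133/3
d5 = 245/6
d6 = 253/6
d7 = 133/12
d8 = 1
d9 = -1853/48
endpoint = (269/12, -253/6)

Apply edit: d1 := 1/3
  d4 = d3*4 + d1 = 133/3
  d5 = d2*3 - d3 + d4 = 245/6
  d6 = d5 + d1 + 1 = 253/6
  d7 = d4/4 = 133/12
  d8 = d1*3 = 1
  d9 = d8*5 - d5 - d7/4 = -1853/48
Walk from origin (0, 0):
  seg 1: down by d6 = 253/6 → (0, -253/6)
  seg 2: right by d3 = 11 → (11, -253/6)
  seg 3: left by d5 = 245/6 → (-179/6, -253/6)
  seg 4: left by d9 = -1853/48 → (421/48, -253/6)
  seg 5: left by d8 = 1 → (373/48, -253/6)
  seg 6: right by d6 = 253/6 → (799/16, -253/6)
  seg 7: right by d9 = -1853/48 → (34/3, -253/6)
  seg 8: right by d7 = 133/12 → (269/12, -253/6)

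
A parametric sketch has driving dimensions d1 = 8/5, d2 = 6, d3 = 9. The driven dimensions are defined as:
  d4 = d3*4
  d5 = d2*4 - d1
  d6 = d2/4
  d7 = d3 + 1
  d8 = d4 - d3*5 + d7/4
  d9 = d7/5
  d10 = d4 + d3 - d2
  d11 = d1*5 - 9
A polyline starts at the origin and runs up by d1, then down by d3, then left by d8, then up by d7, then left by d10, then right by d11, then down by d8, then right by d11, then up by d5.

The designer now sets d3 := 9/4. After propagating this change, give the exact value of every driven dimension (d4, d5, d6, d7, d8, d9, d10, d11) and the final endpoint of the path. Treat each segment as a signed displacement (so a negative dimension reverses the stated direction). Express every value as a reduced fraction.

d4 = 9
d5 = 112/5
d6 = 3/2
d7 = 13/4
d8 = -23/16
d9 = 13/20
d10 = 21/4
d11 = -1
endpoint = (-93/16, 423/16)

Apply edit: d3 := 9/4
  d4 = d3*4 = 9
  d5 = d2*4 - d1 = 112/5
  d6 = d2/4 = 3/2
  d7 = d3 + 1 = 13/4
  d8 = d4 - d3*5 + d7/4 = -23/16
  d9 = d7/5 = 13/20
  d10 = d4 + d3 - d2 = 21/4
  d11 = d1*5 - 9 = -1
Walk from origin (0, 0):
  seg 1: up by d1 = 8/5 → (0, 8/5)
  seg 2: down by d3 = 9/4 → (0, -13/20)
  seg 3: left by d8 = -23/16 → (23/16, -13/20)
  seg 4: up by d7 = 13/4 → (23/16, 13/5)
  seg 5: left by d10 = 21/4 → (-61/16, 13/5)
  seg 6: right by d11 = -1 → (-77/16, 13/5)
  seg 7: down by d8 = -23/16 → (-77/16, 323/80)
  seg 8: right by d11 = -1 → (-93/16, 323/80)
  seg 9: up by d5 = 112/5 → (-93/16, 423/16)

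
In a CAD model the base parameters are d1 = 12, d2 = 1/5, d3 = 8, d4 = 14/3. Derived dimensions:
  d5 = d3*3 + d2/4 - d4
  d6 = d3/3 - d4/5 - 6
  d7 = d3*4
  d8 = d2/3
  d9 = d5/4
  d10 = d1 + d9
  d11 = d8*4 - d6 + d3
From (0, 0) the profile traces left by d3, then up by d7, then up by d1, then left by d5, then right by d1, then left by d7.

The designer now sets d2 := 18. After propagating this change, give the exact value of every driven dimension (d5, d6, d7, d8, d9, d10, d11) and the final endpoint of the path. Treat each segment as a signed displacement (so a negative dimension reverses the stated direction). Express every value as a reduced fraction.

Apply edit: d2 := 18
  d5 = d3*3 + d2/4 - d4 = 143/6
  d6 = d3/3 - d4/5 - 6 = -64/15
  d7 = d3*4 = 32
  d8 = d2/3 = 6
  d9 = d5/4 = 143/24
  d10 = d1 + d9 = 431/24
  d11 = d8*4 - d6 + d3 = 544/15
Walk from origin (0, 0):
  seg 1: left by d3 = 8 → (-8, 0)
  seg 2: up by d7 = 32 → (-8, 32)
  seg 3: up by d1 = 12 → (-8, 44)
  seg 4: left by d5 = 143/6 → (-191/6, 44)
  seg 5: right by d1 = 12 → (-119/6, 44)
  seg 6: left by d7 = 32 → (-311/6, 44)

d5 = 143/6
d6 = -64/15
d7 = 32
d8 = 6
d9 = 143/24
d10 = 431/24
d11 = 544/15
endpoint = (-311/6, 44)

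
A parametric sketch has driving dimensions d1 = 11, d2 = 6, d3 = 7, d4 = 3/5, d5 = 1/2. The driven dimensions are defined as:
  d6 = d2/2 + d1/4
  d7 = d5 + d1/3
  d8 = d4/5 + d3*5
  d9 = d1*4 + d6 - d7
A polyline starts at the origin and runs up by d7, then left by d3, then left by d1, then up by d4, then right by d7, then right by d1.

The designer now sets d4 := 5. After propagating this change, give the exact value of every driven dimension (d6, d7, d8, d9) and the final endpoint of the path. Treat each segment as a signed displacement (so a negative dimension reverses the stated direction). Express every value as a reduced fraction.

Apply edit: d4 := 5
  d6 = d2/2 + d1/4 = 23/4
  d7 = d5 + d1/3 = 25/6
  d8 = d4/5 + d3*5 = 36
  d9 = d1*4 + d6 - d7 = 547/12
Walk from origin (0, 0):
  seg 1: up by d7 = 25/6 → (0, 25/6)
  seg 2: left by d3 = 7 → (-7, 25/6)
  seg 3: left by d1 = 11 → (-18, 25/6)
  seg 4: up by d4 = 5 → (-18, 55/6)
  seg 5: right by d7 = 25/6 → (-83/6, 55/6)
  seg 6: right by d1 = 11 → (-17/6, 55/6)

d6 = 23/4
d7 = 25/6
d8 = 36
d9 = 547/12
endpoint = (-17/6, 55/6)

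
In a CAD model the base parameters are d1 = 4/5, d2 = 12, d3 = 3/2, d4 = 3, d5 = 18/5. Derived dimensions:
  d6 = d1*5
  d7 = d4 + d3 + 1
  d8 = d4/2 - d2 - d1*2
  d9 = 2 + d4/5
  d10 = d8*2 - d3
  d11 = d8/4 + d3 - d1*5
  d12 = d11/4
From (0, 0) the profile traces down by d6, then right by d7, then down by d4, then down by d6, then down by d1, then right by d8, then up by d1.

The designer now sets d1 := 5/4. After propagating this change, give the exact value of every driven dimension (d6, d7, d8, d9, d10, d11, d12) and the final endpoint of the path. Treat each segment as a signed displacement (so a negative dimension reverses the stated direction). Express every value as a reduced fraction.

d6 = 25/4
d7 = 11/2
d8 = -13
d9 = 13/5
d10 = -55/2
d11 = -8
d12 = -2
endpoint = (-15/2, -31/2)

Apply edit: d1 := 5/4
  d6 = d1*5 = 25/4
  d7 = d4 + d3 + 1 = 11/2
  d8 = d4/2 - d2 - d1*2 = -13
  d9 = 2 + d4/5 = 13/5
  d10 = d8*2 - d3 = -55/2
  d11 = d8/4 + d3 - d1*5 = -8
  d12 = d11/4 = -2
Walk from origin (0, 0):
  seg 1: down by d6 = 25/4 → (0, -25/4)
  seg 2: right by d7 = 11/2 → (11/2, -25/4)
  seg 3: down by d4 = 3 → (11/2, -37/4)
  seg 4: down by d6 = 25/4 → (11/2, -31/2)
  seg 5: down by d1 = 5/4 → (11/2, -67/4)
  seg 6: right by d8 = -13 → (-15/2, -67/4)
  seg 7: up by d1 = 5/4 → (-15/2, -31/2)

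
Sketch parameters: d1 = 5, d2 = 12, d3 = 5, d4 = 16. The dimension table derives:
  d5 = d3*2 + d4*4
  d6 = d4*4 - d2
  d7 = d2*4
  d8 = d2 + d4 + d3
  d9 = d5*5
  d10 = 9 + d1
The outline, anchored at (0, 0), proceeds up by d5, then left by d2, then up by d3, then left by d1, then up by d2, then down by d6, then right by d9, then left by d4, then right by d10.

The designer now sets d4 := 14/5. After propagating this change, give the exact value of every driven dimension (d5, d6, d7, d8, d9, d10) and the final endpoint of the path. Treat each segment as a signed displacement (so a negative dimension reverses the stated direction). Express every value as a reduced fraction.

d5 = 106/5
d6 = -4/5
d7 = 48
d8 = 99/5
d9 = 106
d10 = 14
endpoint = (501/5, 39)

Apply edit: d4 := 14/5
  d5 = d3*2 + d4*4 = 106/5
  d6 = d4*4 - d2 = -4/5
  d7 = d2*4 = 48
  d8 = d2 + d4 + d3 = 99/5
  d9 = d5*5 = 106
  d10 = 9 + d1 = 14
Walk from origin (0, 0):
  seg 1: up by d5 = 106/5 → (0, 106/5)
  seg 2: left by d2 = 12 → (-12, 106/5)
  seg 3: up by d3 = 5 → (-12, 131/5)
  seg 4: left by d1 = 5 → (-17, 131/5)
  seg 5: up by d2 = 12 → (-17, 191/5)
  seg 6: down by d6 = -4/5 → (-17, 39)
  seg 7: right by d9 = 106 → (89, 39)
  seg 8: left by d4 = 14/5 → (431/5, 39)
  seg 9: right by d10 = 14 → (501/5, 39)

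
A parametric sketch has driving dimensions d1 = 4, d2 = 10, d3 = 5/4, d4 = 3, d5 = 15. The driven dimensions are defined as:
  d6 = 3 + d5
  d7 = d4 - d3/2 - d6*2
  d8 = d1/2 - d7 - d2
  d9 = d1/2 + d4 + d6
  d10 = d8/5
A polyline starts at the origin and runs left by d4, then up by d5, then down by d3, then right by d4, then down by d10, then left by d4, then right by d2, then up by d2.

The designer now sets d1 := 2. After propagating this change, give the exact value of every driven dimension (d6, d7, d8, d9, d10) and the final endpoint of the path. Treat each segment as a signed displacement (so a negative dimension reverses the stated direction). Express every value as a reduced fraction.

Apply edit: d1 := 2
  d6 = 3 + d5 = 18
  d7 = d4 - d3/2 - d6*2 = -269/8
  d8 = d1/2 - d7 - d2 = 197/8
  d9 = d1/2 + d4 + d6 = 22
  d10 = d8/5 = 197/40
Walk from origin (0, 0):
  seg 1: left by d4 = 3 → (-3, 0)
  seg 2: up by d5 = 15 → (-3, 15)
  seg 3: down by d3 = 5/4 → (-3, 55/4)
  seg 4: right by d4 = 3 → (0, 55/4)
  seg 5: down by d10 = 197/40 → (0, 353/40)
  seg 6: left by d4 = 3 → (-3, 353/40)
  seg 7: right by d2 = 10 → (7, 353/40)
  seg 8: up by d2 = 10 → (7, 753/40)

d6 = 18
d7 = -269/8
d8 = 197/8
d9 = 22
d10 = 197/40
endpoint = (7, 753/40)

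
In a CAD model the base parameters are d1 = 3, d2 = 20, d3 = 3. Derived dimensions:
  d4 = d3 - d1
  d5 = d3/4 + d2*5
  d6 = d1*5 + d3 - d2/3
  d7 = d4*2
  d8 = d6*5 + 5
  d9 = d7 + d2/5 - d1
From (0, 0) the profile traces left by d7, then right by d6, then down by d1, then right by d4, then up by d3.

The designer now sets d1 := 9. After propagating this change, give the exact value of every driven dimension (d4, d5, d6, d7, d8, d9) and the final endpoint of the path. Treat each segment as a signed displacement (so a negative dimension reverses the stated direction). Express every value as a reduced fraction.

d4 = -6
d5 = 403/4
d6 = 124/3
d7 = -12
d8 = 635/3
d9 = -17
endpoint = (142/3, -6)

Apply edit: d1 := 9
  d4 = d3 - d1 = -6
  d5 = d3/4 + d2*5 = 403/4
  d6 = d1*5 + d3 - d2/3 = 124/3
  d7 = d4*2 = -12
  d8 = d6*5 + 5 = 635/3
  d9 = d7 + d2/5 - d1 = -17
Walk from origin (0, 0):
  seg 1: left by d7 = -12 → (12, 0)
  seg 2: right by d6 = 124/3 → (160/3, 0)
  seg 3: down by d1 = 9 → (160/3, -9)
  seg 4: right by d4 = -6 → (142/3, -9)
  seg 5: up by d3 = 3 → (142/3, -6)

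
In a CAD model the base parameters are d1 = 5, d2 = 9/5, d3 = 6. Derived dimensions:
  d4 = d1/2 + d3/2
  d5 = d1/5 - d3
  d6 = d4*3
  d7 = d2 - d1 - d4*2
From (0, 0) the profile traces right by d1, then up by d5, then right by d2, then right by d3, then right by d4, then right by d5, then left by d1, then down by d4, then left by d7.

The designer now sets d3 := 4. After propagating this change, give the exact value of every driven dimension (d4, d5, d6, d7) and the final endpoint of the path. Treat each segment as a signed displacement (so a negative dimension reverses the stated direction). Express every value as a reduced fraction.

Apply edit: d3 := 4
  d4 = d1/2 + d3/2 = 9/2
  d5 = d1/5 - d3 = -3
  d6 = d4*3 = 27/2
  d7 = d2 - d1 - d4*2 = -61/5
Walk from origin (0, 0):
  seg 1: right by d1 = 5 → (5, 0)
  seg 2: up by d5 = -3 → (5, -3)
  seg 3: right by d2 = 9/5 → (34/5, -3)
  seg 4: right by d3 = 4 → (54/5, -3)
  seg 5: right by d4 = 9/2 → (153/10, -3)
  seg 6: right by d5 = -3 → (123/10, -3)
  seg 7: left by d1 = 5 → (73/10, -3)
  seg 8: down by d4 = 9/2 → (73/10, -15/2)
  seg 9: left by d7 = -61/5 → (39/2, -15/2)

d4 = 9/2
d5 = -3
d6 = 27/2
d7 = -61/5
endpoint = (39/2, -15/2)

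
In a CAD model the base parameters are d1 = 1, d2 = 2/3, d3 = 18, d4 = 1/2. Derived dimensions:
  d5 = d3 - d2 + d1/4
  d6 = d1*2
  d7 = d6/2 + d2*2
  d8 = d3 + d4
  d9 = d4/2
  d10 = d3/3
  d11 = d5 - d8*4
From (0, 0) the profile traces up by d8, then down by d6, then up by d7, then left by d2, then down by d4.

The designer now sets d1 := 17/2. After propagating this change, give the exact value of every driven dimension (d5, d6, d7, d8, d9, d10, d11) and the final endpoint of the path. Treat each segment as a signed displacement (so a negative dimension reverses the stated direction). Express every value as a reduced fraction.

Apply edit: d1 := 17/2
  d5 = d3 - d2 + d1/4 = 467/24
  d6 = d1*2 = 17
  d7 = d6/2 + d2*2 = 59/6
  d8 = d3 + d4 = 37/2
  d9 = d4/2 = 1/4
  d10 = d3/3 = 6
  d11 = d5 - d8*4 = -1309/24
Walk from origin (0, 0):
  seg 1: up by d8 = 37/2 → (0, 37/2)
  seg 2: down by d6 = 17 → (0, 3/2)
  seg 3: up by d7 = 59/6 → (0, 34/3)
  seg 4: left by d2 = 2/3 → (-2/3, 34/3)
  seg 5: down by d4 = 1/2 → (-2/3, 65/6)

d5 = 467/24
d6 = 17
d7 = 59/6
d8 = 37/2
d9 = 1/4
d10 = 6
d11 = -1309/24
endpoint = (-2/3, 65/6)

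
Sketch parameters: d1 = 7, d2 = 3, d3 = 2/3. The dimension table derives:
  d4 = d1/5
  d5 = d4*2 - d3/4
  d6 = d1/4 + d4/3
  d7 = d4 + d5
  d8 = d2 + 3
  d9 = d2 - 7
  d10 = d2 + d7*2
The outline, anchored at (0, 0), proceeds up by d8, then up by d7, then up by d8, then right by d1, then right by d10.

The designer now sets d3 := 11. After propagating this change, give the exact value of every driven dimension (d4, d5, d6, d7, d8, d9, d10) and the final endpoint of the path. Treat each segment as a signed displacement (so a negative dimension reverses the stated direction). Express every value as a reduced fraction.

Apply edit: d3 := 11
  d4 = d1/5 = 7/5
  d5 = d4*2 - d3/4 = 1/20
  d6 = d1/4 + d4/3 = 133/60
  d7 = d4 + d5 = 29/20
  d8 = d2 + 3 = 6
  d9 = d2 - 7 = -4
  d10 = d2 + d7*2 = 59/10
Walk from origin (0, 0):
  seg 1: up by d8 = 6 → (0, 6)
  seg 2: up by d7 = 29/20 → (0, 149/20)
  seg 3: up by d8 = 6 → (0, 269/20)
  seg 4: right by d1 = 7 → (7, 269/20)
  seg 5: right by d10 = 59/10 → (129/10, 269/20)

d4 = 7/5
d5 = 1/20
d6 = 133/60
d7 = 29/20
d8 = 6
d9 = -4
d10 = 59/10
endpoint = (129/10, 269/20)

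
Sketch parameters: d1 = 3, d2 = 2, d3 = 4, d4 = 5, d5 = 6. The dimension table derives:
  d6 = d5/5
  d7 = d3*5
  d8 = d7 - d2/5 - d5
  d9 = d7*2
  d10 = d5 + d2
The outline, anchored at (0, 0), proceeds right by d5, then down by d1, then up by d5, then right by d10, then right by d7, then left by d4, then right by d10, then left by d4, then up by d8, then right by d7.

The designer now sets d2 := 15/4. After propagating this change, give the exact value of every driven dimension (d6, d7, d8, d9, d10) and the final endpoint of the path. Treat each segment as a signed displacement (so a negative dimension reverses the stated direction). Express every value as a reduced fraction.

Apply edit: d2 := 15/4
  d6 = d5/5 = 6/5
  d7 = d3*5 = 20
  d8 = d7 - d2/5 - d5 = 53/4
  d9 = d7*2 = 40
  d10 = d5 + d2 = 39/4
Walk from origin (0, 0):
  seg 1: right by d5 = 6 → (6, 0)
  seg 2: down by d1 = 3 → (6, -3)
  seg 3: up by d5 = 6 → (6, 3)
  seg 4: right by d10 = 39/4 → (63/4, 3)
  seg 5: right by d7 = 20 → (143/4, 3)
  seg 6: left by d4 = 5 → (123/4, 3)
  seg 7: right by d10 = 39/4 → (81/2, 3)
  seg 8: left by d4 = 5 → (71/2, 3)
  seg 9: up by d8 = 53/4 → (71/2, 65/4)
  seg 10: right by d7 = 20 → (111/2, 65/4)

d6 = 6/5
d7 = 20
d8 = 53/4
d9 = 40
d10 = 39/4
endpoint = (111/2, 65/4)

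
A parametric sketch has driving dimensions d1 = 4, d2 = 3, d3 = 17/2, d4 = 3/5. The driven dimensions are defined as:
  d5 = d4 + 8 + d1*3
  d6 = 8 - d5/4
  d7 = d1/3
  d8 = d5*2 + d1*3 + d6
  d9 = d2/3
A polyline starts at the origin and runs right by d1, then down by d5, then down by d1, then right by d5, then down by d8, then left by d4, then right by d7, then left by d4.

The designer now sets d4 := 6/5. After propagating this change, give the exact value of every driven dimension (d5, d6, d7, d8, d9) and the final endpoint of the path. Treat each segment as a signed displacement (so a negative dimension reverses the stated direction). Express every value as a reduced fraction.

d5 = 106/5
d6 = 27/10
d7 = 4/3
d8 = 571/10
d9 = 1
endpoint = (362/15, -823/10)

Apply edit: d4 := 6/5
  d5 = d4 + 8 + d1*3 = 106/5
  d6 = 8 - d5/4 = 27/10
  d7 = d1/3 = 4/3
  d8 = d5*2 + d1*3 + d6 = 571/10
  d9 = d2/3 = 1
Walk from origin (0, 0):
  seg 1: right by d1 = 4 → (4, 0)
  seg 2: down by d5 = 106/5 → (4, -106/5)
  seg 3: down by d1 = 4 → (4, -126/5)
  seg 4: right by d5 = 106/5 → (126/5, -126/5)
  seg 5: down by d8 = 571/10 → (126/5, -823/10)
  seg 6: left by d4 = 6/5 → (24, -823/10)
  seg 7: right by d7 = 4/3 → (76/3, -823/10)
  seg 8: left by d4 = 6/5 → (362/15, -823/10)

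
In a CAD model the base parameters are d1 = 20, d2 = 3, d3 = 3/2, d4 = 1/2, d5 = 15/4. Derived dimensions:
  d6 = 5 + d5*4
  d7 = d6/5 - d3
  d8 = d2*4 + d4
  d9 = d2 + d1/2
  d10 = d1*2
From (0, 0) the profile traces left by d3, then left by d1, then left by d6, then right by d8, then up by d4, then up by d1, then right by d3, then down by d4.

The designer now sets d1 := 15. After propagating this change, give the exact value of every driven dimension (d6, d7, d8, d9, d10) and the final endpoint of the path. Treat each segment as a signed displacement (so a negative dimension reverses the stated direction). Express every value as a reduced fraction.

Apply edit: d1 := 15
  d6 = 5 + d5*4 = 20
  d7 = d6/5 - d3 = 5/2
  d8 = d2*4 + d4 = 25/2
  d9 = d2 + d1/2 = 21/2
  d10 = d1*2 = 30
Walk from origin (0, 0):
  seg 1: left by d3 = 3/2 → (-3/2, 0)
  seg 2: left by d1 = 15 → (-33/2, 0)
  seg 3: left by d6 = 20 → (-73/2, 0)
  seg 4: right by d8 = 25/2 → (-24, 0)
  seg 5: up by d4 = 1/2 → (-24, 1/2)
  seg 6: up by d1 = 15 → (-24, 31/2)
  seg 7: right by d3 = 3/2 → (-45/2, 31/2)
  seg 8: down by d4 = 1/2 → (-45/2, 15)

d6 = 20
d7 = 5/2
d8 = 25/2
d9 = 21/2
d10 = 30
endpoint = (-45/2, 15)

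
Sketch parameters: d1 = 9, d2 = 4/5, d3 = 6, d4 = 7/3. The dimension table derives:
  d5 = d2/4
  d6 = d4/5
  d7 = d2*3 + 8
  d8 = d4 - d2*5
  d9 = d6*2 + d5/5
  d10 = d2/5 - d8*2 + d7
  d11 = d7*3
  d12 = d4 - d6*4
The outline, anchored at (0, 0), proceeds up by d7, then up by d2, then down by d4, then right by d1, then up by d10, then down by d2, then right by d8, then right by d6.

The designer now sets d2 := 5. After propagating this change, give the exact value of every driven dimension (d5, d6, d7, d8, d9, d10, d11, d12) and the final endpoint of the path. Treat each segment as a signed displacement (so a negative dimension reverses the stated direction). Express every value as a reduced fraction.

d5 = 5/4
d6 = 7/15
d7 = 23
d8 = -68/3
d9 = 71/60
d10 = 208/3
d11 = 69
d12 = 7/15
endpoint = (-66/5, 90)

Apply edit: d2 := 5
  d5 = d2/4 = 5/4
  d6 = d4/5 = 7/15
  d7 = d2*3 + 8 = 23
  d8 = d4 - d2*5 = -68/3
  d9 = d6*2 + d5/5 = 71/60
  d10 = d2/5 - d8*2 + d7 = 208/3
  d11 = d7*3 = 69
  d12 = d4 - d6*4 = 7/15
Walk from origin (0, 0):
  seg 1: up by d7 = 23 → (0, 23)
  seg 2: up by d2 = 5 → (0, 28)
  seg 3: down by d4 = 7/3 → (0, 77/3)
  seg 4: right by d1 = 9 → (9, 77/3)
  seg 5: up by d10 = 208/3 → (9, 95)
  seg 6: down by d2 = 5 → (9, 90)
  seg 7: right by d8 = -68/3 → (-41/3, 90)
  seg 8: right by d6 = 7/15 → (-66/5, 90)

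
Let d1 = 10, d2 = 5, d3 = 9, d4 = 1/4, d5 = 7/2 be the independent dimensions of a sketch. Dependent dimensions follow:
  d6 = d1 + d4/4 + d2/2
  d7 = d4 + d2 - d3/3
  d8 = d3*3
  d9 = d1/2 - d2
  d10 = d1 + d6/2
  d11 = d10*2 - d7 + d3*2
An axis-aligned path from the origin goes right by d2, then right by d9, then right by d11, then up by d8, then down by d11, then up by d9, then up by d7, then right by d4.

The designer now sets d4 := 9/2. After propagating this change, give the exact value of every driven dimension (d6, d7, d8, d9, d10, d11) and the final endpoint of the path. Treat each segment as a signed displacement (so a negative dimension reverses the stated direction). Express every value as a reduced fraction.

d6 = 109/8
d7 = 13/2
d8 = 27
d9 = 0
d10 = 269/16
d11 = 361/8
endpoint = (437/8, -93/8)

Apply edit: d4 := 9/2
  d6 = d1 + d4/4 + d2/2 = 109/8
  d7 = d4 + d2 - d3/3 = 13/2
  d8 = d3*3 = 27
  d9 = d1/2 - d2 = 0
  d10 = d1 + d6/2 = 269/16
  d11 = d10*2 - d7 + d3*2 = 361/8
Walk from origin (0, 0):
  seg 1: right by d2 = 5 → (5, 0)
  seg 2: right by d9 = 0 → (5, 0)
  seg 3: right by d11 = 361/8 → (401/8, 0)
  seg 4: up by d8 = 27 → (401/8, 27)
  seg 5: down by d11 = 361/8 → (401/8, -145/8)
  seg 6: up by d9 = 0 → (401/8, -145/8)
  seg 7: up by d7 = 13/2 → (401/8, -93/8)
  seg 8: right by d4 = 9/2 → (437/8, -93/8)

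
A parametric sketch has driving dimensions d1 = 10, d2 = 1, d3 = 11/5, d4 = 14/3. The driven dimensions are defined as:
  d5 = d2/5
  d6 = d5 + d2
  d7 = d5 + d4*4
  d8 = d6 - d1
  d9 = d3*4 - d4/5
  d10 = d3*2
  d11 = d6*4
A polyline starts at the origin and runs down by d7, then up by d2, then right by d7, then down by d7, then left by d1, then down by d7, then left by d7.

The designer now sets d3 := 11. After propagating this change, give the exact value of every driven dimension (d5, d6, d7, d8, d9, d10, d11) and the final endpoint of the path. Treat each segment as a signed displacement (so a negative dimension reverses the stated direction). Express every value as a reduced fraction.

Apply edit: d3 := 11
  d5 = d2/5 = 1/5
  d6 = d5 + d2 = 6/5
  d7 = d5 + d4*4 = 283/15
  d8 = d6 - d1 = -44/5
  d9 = d3*4 - d4/5 = 646/15
  d10 = d3*2 = 22
  d11 = d6*4 = 24/5
Walk from origin (0, 0):
  seg 1: down by d7 = 283/15 → (0, -283/15)
  seg 2: up by d2 = 1 → (0, -268/15)
  seg 3: right by d7 = 283/15 → (283/15, -268/15)
  seg 4: down by d7 = 283/15 → (283/15, -551/15)
  seg 5: left by d1 = 10 → (133/15, -551/15)
  seg 6: down by d7 = 283/15 → (133/15, -278/5)
  seg 7: left by d7 = 283/15 → (-10, -278/5)

d5 = 1/5
d6 = 6/5
d7 = 283/15
d8 = -44/5
d9 = 646/15
d10 = 22
d11 = 24/5
endpoint = (-10, -278/5)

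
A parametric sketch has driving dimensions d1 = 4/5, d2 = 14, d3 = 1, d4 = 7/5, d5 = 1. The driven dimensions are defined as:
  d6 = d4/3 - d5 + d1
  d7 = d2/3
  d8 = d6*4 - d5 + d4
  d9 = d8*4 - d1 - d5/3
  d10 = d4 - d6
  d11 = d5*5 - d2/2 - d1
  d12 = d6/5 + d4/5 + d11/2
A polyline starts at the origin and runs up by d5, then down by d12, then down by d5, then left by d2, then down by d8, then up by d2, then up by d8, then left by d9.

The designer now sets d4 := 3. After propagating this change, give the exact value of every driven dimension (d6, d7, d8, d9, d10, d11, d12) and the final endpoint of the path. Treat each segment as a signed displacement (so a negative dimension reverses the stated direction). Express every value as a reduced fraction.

d6 = 4/5
d7 = 14/3
d8 = 26/5
d9 = 59/3
d10 = 11/5
d11 = -14/5
d12 = -16/25
endpoint = (-101/3, 366/25)

Apply edit: d4 := 3
  d6 = d4/3 - d5 + d1 = 4/5
  d7 = d2/3 = 14/3
  d8 = d6*4 - d5 + d4 = 26/5
  d9 = d8*4 - d1 - d5/3 = 59/3
  d10 = d4 - d6 = 11/5
  d11 = d5*5 - d2/2 - d1 = -14/5
  d12 = d6/5 + d4/5 + d11/2 = -16/25
Walk from origin (0, 0):
  seg 1: up by d5 = 1 → (0, 1)
  seg 2: down by d12 = -16/25 → (0, 41/25)
  seg 3: down by d5 = 1 → (0, 16/25)
  seg 4: left by d2 = 14 → (-14, 16/25)
  seg 5: down by d8 = 26/5 → (-14, -114/25)
  seg 6: up by d2 = 14 → (-14, 236/25)
  seg 7: up by d8 = 26/5 → (-14, 366/25)
  seg 8: left by d9 = 59/3 → (-101/3, 366/25)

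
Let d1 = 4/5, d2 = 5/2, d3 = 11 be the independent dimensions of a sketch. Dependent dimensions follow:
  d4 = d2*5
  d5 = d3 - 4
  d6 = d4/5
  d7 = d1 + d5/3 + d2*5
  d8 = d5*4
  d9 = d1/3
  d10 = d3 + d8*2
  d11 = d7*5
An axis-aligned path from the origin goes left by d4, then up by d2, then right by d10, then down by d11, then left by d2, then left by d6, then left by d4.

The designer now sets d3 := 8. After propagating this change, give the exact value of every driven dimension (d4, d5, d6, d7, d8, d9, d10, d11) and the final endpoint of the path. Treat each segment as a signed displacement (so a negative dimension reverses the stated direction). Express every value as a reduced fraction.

d4 = 25/2
d5 = 4
d6 = 5/2
d7 = 439/30
d8 = 16
d9 = 4/15
d10 = 40
d11 = 439/6
endpoint = (10, -212/3)

Apply edit: d3 := 8
  d4 = d2*5 = 25/2
  d5 = d3 - 4 = 4
  d6 = d4/5 = 5/2
  d7 = d1 + d5/3 + d2*5 = 439/30
  d8 = d5*4 = 16
  d9 = d1/3 = 4/15
  d10 = d3 + d8*2 = 40
  d11 = d7*5 = 439/6
Walk from origin (0, 0):
  seg 1: left by d4 = 25/2 → (-25/2, 0)
  seg 2: up by d2 = 5/2 → (-25/2, 5/2)
  seg 3: right by d10 = 40 → (55/2, 5/2)
  seg 4: down by d11 = 439/6 → (55/2, -212/3)
  seg 5: left by d2 = 5/2 → (25, -212/3)
  seg 6: left by d6 = 5/2 → (45/2, -212/3)
  seg 7: left by d4 = 25/2 → (10, -212/3)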